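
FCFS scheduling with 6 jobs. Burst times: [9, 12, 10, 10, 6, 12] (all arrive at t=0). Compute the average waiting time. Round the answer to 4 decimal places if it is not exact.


FCFS order (as given): [9, 12, 10, 10, 6, 12]
Waiting times:
  Job 1: wait = 0
  Job 2: wait = 9
  Job 3: wait = 21
  Job 4: wait = 31
  Job 5: wait = 41
  Job 6: wait = 47
Sum of waiting times = 149
Average waiting time = 149/6 = 24.8333

24.8333


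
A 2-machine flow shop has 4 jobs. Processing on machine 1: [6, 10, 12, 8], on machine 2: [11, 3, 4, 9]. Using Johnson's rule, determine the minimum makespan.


Apply Johnson's rule:
  Group 1 (a <= b): [(1, 6, 11), (4, 8, 9)]
  Group 2 (a > b): [(3, 12, 4), (2, 10, 3)]
Optimal job order: [1, 4, 3, 2]
Schedule:
  Job 1: M1 done at 6, M2 done at 17
  Job 4: M1 done at 14, M2 done at 26
  Job 3: M1 done at 26, M2 done at 30
  Job 2: M1 done at 36, M2 done at 39
Makespan = 39

39


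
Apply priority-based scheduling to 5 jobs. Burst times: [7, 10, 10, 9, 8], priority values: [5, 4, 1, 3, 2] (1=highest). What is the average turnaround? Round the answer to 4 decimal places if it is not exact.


Sort by priority (ascending = highest first):
Order: [(1, 10), (2, 8), (3, 9), (4, 10), (5, 7)]
Completion times:
  Priority 1, burst=10, C=10
  Priority 2, burst=8, C=18
  Priority 3, burst=9, C=27
  Priority 4, burst=10, C=37
  Priority 5, burst=7, C=44
Average turnaround = 136/5 = 27.2

27.2


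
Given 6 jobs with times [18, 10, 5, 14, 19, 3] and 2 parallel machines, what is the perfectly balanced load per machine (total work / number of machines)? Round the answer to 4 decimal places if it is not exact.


Total processing time = 18 + 10 + 5 + 14 + 19 + 3 = 69
Number of machines = 2
Ideal balanced load = 69 / 2 = 34.5

34.5


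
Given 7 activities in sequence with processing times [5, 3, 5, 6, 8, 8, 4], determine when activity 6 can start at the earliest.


Activity 6 starts after activities 1 through 5 complete.
Predecessor durations: [5, 3, 5, 6, 8]
ES = 5 + 3 + 5 + 6 + 8 = 27

27


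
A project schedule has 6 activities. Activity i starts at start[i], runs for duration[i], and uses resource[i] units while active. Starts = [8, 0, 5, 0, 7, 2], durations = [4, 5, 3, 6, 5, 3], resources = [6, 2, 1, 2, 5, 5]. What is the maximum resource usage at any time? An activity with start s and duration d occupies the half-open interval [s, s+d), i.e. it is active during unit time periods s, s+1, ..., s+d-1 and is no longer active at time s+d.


Each activity i is active on [start_i, start_i + duration_i).
Compute total resource usage per time slot:
  t=0: active resources = [2, 2], total = 4
  t=1: active resources = [2, 2], total = 4
  t=2: active resources = [2, 2, 5], total = 9
  t=3: active resources = [2, 2, 5], total = 9
  t=4: active resources = [2, 2, 5], total = 9
  t=5: active resources = [1, 2], total = 3
  t=6: active resources = [1], total = 1
  t=7: active resources = [1, 5], total = 6
  t=8: active resources = [6, 5], total = 11
  t=9: active resources = [6, 5], total = 11
  t=10: active resources = [6, 5], total = 11
  t=11: active resources = [6, 5], total = 11
Peak resource demand = 11

11


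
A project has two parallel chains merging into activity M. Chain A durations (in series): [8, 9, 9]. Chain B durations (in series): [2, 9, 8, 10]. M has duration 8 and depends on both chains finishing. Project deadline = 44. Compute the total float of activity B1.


Forward pass: ES(B1) = sum of predecessors on chain B = 0
EF = ES + duration = 0 + 2 = 2
Backward pass: LF(M) = deadline = 44; LS(M) = 44 - 8 = 36
LF(B1) = LS(M) - sum(successors on chain B) = 36 - 27 = 9
LS = LF - duration = 9 - 2 = 7
Total float = LS - ES = 7 - 0 = 7

7


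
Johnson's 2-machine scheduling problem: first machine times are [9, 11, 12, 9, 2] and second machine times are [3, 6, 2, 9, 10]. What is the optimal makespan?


Apply Johnson's rule:
  Group 1 (a <= b): [(5, 2, 10), (4, 9, 9)]
  Group 2 (a > b): [(2, 11, 6), (1, 9, 3), (3, 12, 2)]
Optimal job order: [5, 4, 2, 1, 3]
Schedule:
  Job 5: M1 done at 2, M2 done at 12
  Job 4: M1 done at 11, M2 done at 21
  Job 2: M1 done at 22, M2 done at 28
  Job 1: M1 done at 31, M2 done at 34
  Job 3: M1 done at 43, M2 done at 45
Makespan = 45

45


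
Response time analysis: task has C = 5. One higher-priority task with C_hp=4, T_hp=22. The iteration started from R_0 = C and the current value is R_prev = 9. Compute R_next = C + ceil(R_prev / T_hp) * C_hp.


R_next = C + ceil(R_prev / T_hp) * C_hp
ceil(9 / 22) = ceil(0.4091) = 1
Interference = 1 * 4 = 4
R_next = 5 + 4 = 9
R_next = R_prev, so the iteration has converged (response time = 9).

9


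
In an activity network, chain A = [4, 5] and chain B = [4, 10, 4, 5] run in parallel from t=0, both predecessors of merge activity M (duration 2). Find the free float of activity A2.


ES(A2) = sum of predecessors on chain A = 4
EF(A2) = ES + duration = 4 + 5 = 9
Successor of A2 is M. ES(M) = max(sum(A), sum(B)) = max(9, 23) = 23
Free float = ES(successor) - EF(current) = 23 - 9 = 14

14


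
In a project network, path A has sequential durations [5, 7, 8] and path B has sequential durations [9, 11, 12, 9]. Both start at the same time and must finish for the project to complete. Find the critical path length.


Path A total = 5 + 7 + 8 = 20
Path B total = 9 + 11 + 12 + 9 = 41
Critical path = longest path = max(20, 41) = 41

41


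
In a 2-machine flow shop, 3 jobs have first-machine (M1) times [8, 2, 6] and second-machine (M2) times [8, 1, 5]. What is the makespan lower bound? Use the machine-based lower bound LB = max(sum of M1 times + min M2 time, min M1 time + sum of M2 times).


LB1 = sum(M1 times) + min(M2 times) = 16 + 1 = 17
LB2 = min(M1 times) + sum(M2 times) = 2 + 14 = 16
Lower bound = max(LB1, LB2) = max(17, 16) = 17

17


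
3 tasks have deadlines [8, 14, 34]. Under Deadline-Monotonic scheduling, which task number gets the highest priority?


Sort tasks by relative deadline (ascending):
  Task 1: deadline = 8
  Task 2: deadline = 14
  Task 3: deadline = 34
Priority order (highest first): [1, 2, 3]
Highest priority task = 1

1


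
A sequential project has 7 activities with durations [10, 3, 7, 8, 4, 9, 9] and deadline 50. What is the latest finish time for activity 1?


LF(activity 1) = deadline - sum of successor durations
Successors: activities 2 through 7 with durations [3, 7, 8, 4, 9, 9]
Sum of successor durations = 40
LF = 50 - 40 = 10

10


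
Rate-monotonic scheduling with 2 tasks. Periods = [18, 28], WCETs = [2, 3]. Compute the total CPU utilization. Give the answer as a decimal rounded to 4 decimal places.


Compute individual utilizations (exact fractions):
  Task 1: C/T = 2/18 = 1/9 (approx. 0.1111)
  Task 2: C/T = 3/28 (approx. 0.1071)
Total utilization U = 1/9 + 3/28 = 55/252
Rounded to 4 decimal places: U = 0.2183
RM (Liu & Layland) bound for 2 tasks = 0.828427; compare with U = 55/252 (approx. 0.218254)
U <= bound, so schedulable by RM sufficient condition.

0.2183


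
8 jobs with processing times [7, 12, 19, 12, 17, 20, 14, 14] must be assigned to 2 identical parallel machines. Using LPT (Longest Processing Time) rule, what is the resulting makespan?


Sort jobs in decreasing order (LPT): [20, 19, 17, 14, 14, 12, 12, 7]
Assign each job to the least loaded machine:
  Machine 1: jobs [20, 14, 14, 12], load = 60
  Machine 2: jobs [19, 17, 12, 7], load = 55
Makespan = max load = 60

60


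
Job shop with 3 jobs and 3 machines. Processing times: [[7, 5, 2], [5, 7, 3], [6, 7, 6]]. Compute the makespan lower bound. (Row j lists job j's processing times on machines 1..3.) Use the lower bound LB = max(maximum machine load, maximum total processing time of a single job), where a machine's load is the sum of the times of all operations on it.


Machine loads:
  Machine 1: 7 + 5 + 6 = 18
  Machine 2: 5 + 7 + 7 = 19
  Machine 3: 2 + 3 + 6 = 11
Max machine load = 19
Job totals:
  Job 1: 14
  Job 2: 15
  Job 3: 19
Max job total = 19
Lower bound = max(19, 19) = 19

19


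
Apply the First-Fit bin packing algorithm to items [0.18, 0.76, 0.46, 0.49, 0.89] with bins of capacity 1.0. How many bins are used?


Place items sequentially using First-Fit:
  Item 0.18 -> new Bin 1
  Item 0.76 -> Bin 1 (now 0.94)
  Item 0.46 -> new Bin 2
  Item 0.49 -> Bin 2 (now 0.95)
  Item 0.89 -> new Bin 3
Total bins used = 3

3


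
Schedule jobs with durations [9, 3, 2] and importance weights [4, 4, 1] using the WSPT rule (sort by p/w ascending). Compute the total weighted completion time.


Compute p/w ratios and sort ascending (WSPT): [(3, 4), (2, 1), (9, 4)]
Compute weighted completion times:
  Job (p=3,w=4): C=3, w*C=4*3=12
  Job (p=2,w=1): C=5, w*C=1*5=5
  Job (p=9,w=4): C=14, w*C=4*14=56
Total weighted completion time = 73

73


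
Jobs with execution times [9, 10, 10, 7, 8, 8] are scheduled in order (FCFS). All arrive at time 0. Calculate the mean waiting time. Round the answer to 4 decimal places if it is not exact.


FCFS order (as given): [9, 10, 10, 7, 8, 8]
Waiting times:
  Job 1: wait = 0
  Job 2: wait = 9
  Job 3: wait = 19
  Job 4: wait = 29
  Job 5: wait = 36
  Job 6: wait = 44
Sum of waiting times = 137
Average waiting time = 137/6 = 22.8333

22.8333


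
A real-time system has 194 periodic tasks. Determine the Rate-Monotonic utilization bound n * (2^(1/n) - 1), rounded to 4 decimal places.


Compute 2^(1/194) = 1.0035793141
Subtract 1: 1.0035793141 - 1 = 0.0035793141
Multiply by n: 194 * 0.0035793141 = 0.6943869354
Round to 4 dp: 0.6944

0.6944


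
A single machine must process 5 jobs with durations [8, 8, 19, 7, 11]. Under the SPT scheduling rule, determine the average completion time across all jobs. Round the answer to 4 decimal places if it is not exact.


Sort jobs by processing time (SPT order): [7, 8, 8, 11, 19]
Compute completion times sequentially:
  Job 1: processing = 7, completes at 7
  Job 2: processing = 8, completes at 15
  Job 3: processing = 8, completes at 23
  Job 4: processing = 11, completes at 34
  Job 5: processing = 19, completes at 53
Sum of completion times = 132
Average completion time = 132/5 = 26.4

26.4


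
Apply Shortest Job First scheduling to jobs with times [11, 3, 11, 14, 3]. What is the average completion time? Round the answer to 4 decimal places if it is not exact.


SJF order (ascending): [3, 3, 11, 11, 14]
Completion times:
  Job 1: burst=3, C=3
  Job 2: burst=3, C=6
  Job 3: burst=11, C=17
  Job 4: burst=11, C=28
  Job 5: burst=14, C=42
Average completion = 96/5 = 19.2

19.2


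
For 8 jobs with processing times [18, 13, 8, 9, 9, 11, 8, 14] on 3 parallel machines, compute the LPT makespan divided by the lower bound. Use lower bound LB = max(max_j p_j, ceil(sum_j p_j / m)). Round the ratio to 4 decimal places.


LPT order: [18, 14, 13, 11, 9, 9, 8, 8]
Machine loads after assignment: [27, 31, 32]
LPT makespan = 32
Lower bound = max(max_job, ceil(total/3)) = max(18, 30) = 30
Ratio = 32 / 30 = 1.0667

1.0667


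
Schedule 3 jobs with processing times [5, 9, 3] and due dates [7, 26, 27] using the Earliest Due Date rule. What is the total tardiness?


Sort by due date (EDD order): [(5, 7), (9, 26), (3, 27)]
Compute completion times and tardiness:
  Job 1: p=5, d=7, C=5, tardiness=max(0,5-7)=0
  Job 2: p=9, d=26, C=14, tardiness=max(0,14-26)=0
  Job 3: p=3, d=27, C=17, tardiness=max(0,17-27)=0
Total tardiness = 0

0


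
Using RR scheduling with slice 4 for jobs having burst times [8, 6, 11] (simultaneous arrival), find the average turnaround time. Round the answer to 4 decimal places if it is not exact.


Time quantum = 4
Execution trace:
  J1 runs 4 units, time = 4
  J2 runs 4 units, time = 8
  J3 runs 4 units, time = 12
  J1 runs 4 units, time = 16
  J2 runs 2 units, time = 18
  J3 runs 4 units, time = 22
  J3 runs 3 units, time = 25
Finish times: [16, 18, 25]
Average turnaround = 59/3 = 19.6667

19.6667


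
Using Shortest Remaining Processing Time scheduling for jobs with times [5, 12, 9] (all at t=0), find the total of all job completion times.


Since all jobs arrive at t=0, SRPT equals SPT ordering.
SPT order: [5, 9, 12]
Completion times:
  Job 1: p=5, C=5
  Job 2: p=9, C=14
  Job 3: p=12, C=26
Total completion time = 5 + 14 + 26 = 45

45


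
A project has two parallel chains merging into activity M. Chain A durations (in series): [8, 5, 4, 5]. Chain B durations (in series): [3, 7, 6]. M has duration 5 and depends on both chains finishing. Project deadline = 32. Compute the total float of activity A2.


Forward pass: ES(A2) = sum of predecessors on chain A = 8
EF = ES + duration = 8 + 5 = 13
Backward pass: LF(M) = deadline = 32; LS(M) = 32 - 5 = 27
LF(A2) = LS(M) - sum(successors on chain A) = 27 - 9 = 18
LS = LF - duration = 18 - 5 = 13
Total float = LS - ES = 13 - 8 = 5

5


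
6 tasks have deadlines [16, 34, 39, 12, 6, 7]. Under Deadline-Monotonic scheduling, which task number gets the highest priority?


Sort tasks by relative deadline (ascending):
  Task 5: deadline = 6
  Task 6: deadline = 7
  Task 4: deadline = 12
  Task 1: deadline = 16
  Task 2: deadline = 34
  Task 3: deadline = 39
Priority order (highest first): [5, 6, 4, 1, 2, 3]
Highest priority task = 5

5


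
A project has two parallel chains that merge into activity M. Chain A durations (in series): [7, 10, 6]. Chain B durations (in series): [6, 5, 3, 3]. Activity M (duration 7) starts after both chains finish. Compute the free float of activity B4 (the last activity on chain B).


ES(B4) = sum of predecessors on chain B = 14
EF(B4) = ES + duration = 14 + 3 = 17
Successor of B4 is M. ES(M) = max(sum(A), sum(B)) = max(23, 17) = 23
Free float = ES(successor) - EF(current) = 23 - 17 = 6

6


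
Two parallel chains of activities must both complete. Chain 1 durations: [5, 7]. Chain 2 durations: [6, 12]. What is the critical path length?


Path A total = 5 + 7 = 12
Path B total = 6 + 12 = 18
Critical path = longest path = max(12, 18) = 18

18


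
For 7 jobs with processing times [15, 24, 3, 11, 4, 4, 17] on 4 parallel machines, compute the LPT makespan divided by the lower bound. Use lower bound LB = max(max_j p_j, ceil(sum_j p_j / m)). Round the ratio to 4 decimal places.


LPT order: [24, 17, 15, 11, 4, 4, 3]
Machine loads after assignment: [24, 17, 19, 18]
LPT makespan = 24
Lower bound = max(max_job, ceil(total/4)) = max(24, 20) = 24
Ratio = 24 / 24 = 1.0

1.0


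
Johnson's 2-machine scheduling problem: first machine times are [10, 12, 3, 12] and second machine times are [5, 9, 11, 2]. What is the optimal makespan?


Apply Johnson's rule:
  Group 1 (a <= b): [(3, 3, 11)]
  Group 2 (a > b): [(2, 12, 9), (1, 10, 5), (4, 12, 2)]
Optimal job order: [3, 2, 1, 4]
Schedule:
  Job 3: M1 done at 3, M2 done at 14
  Job 2: M1 done at 15, M2 done at 24
  Job 1: M1 done at 25, M2 done at 30
  Job 4: M1 done at 37, M2 done at 39
Makespan = 39

39


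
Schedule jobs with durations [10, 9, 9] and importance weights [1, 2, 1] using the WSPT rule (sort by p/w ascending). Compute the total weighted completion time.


Compute p/w ratios and sort ascending (WSPT): [(9, 2), (9, 1), (10, 1)]
Compute weighted completion times:
  Job (p=9,w=2): C=9, w*C=2*9=18
  Job (p=9,w=1): C=18, w*C=1*18=18
  Job (p=10,w=1): C=28, w*C=1*28=28
Total weighted completion time = 64

64


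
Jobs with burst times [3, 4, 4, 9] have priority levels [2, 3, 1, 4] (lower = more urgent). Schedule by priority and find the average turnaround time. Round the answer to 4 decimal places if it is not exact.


Sort by priority (ascending = highest first):
Order: [(1, 4), (2, 3), (3, 4), (4, 9)]
Completion times:
  Priority 1, burst=4, C=4
  Priority 2, burst=3, C=7
  Priority 3, burst=4, C=11
  Priority 4, burst=9, C=20
Average turnaround = 42/4 = 10.5

10.5


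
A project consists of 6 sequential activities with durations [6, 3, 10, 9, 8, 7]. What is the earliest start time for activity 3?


Activity 3 starts after activities 1 through 2 complete.
Predecessor durations: [6, 3]
ES = 6 + 3 = 9

9


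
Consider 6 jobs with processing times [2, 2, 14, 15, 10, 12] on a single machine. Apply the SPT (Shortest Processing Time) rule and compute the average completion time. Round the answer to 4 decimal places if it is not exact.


Sort jobs by processing time (SPT order): [2, 2, 10, 12, 14, 15]
Compute completion times sequentially:
  Job 1: processing = 2, completes at 2
  Job 2: processing = 2, completes at 4
  Job 3: processing = 10, completes at 14
  Job 4: processing = 12, completes at 26
  Job 5: processing = 14, completes at 40
  Job 6: processing = 15, completes at 55
Sum of completion times = 141
Average completion time = 141/6 = 23.5

23.5


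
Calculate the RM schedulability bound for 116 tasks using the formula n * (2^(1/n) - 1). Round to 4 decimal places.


Compute 2^(1/116) = 1.0059932951
Subtract 1: 1.0059932951 - 1 = 0.0059932951
Multiply by n: 116 * 0.0059932951 = 0.6952222316
Round to 4 dp: 0.6952

0.6952


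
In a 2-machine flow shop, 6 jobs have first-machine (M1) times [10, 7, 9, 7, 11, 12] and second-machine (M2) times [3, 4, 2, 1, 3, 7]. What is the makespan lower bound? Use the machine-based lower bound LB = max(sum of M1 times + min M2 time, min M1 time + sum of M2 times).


LB1 = sum(M1 times) + min(M2 times) = 56 + 1 = 57
LB2 = min(M1 times) + sum(M2 times) = 7 + 20 = 27
Lower bound = max(LB1, LB2) = max(57, 27) = 57

57


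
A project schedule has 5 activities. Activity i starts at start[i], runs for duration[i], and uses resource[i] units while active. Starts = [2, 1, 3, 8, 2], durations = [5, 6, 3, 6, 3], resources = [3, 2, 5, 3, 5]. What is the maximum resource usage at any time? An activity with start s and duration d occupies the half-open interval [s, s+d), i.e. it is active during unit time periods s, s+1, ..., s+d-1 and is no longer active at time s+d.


Each activity i is active on [start_i, start_i + duration_i).
Compute total resource usage per time slot:
  t=0: active resources = [], total = 0
  t=1: active resources = [2], total = 2
  t=2: active resources = [3, 2, 5], total = 10
  t=3: active resources = [3, 2, 5, 5], total = 15
  t=4: active resources = [3, 2, 5, 5], total = 15
  t=5: active resources = [3, 2, 5], total = 10
  t=6: active resources = [3, 2], total = 5
  t=7: active resources = [], total = 0
  t=8: active resources = [3], total = 3
  t=9: active resources = [3], total = 3
  t=10: active resources = [3], total = 3
  t=11: active resources = [3], total = 3
  t=12: active resources = [3], total = 3
  t=13: active resources = [3], total = 3
Peak resource demand = 15

15


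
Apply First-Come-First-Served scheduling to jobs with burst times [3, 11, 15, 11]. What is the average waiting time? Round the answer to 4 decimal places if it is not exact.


FCFS order (as given): [3, 11, 15, 11]
Waiting times:
  Job 1: wait = 0
  Job 2: wait = 3
  Job 3: wait = 14
  Job 4: wait = 29
Sum of waiting times = 46
Average waiting time = 46/4 = 11.5

11.5


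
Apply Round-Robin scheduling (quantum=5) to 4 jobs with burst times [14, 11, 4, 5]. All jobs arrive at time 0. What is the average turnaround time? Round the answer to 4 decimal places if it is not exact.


Time quantum = 5
Execution trace:
  J1 runs 5 units, time = 5
  J2 runs 5 units, time = 10
  J3 runs 4 units, time = 14
  J4 runs 5 units, time = 19
  J1 runs 5 units, time = 24
  J2 runs 5 units, time = 29
  J1 runs 4 units, time = 33
  J2 runs 1 units, time = 34
Finish times: [33, 34, 14, 19]
Average turnaround = 100/4 = 25.0

25.0


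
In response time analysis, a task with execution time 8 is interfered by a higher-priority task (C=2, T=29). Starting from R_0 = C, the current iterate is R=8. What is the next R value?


R_next = C + ceil(R_prev / T_hp) * C_hp
ceil(8 / 29) = ceil(0.2759) = 1
Interference = 1 * 2 = 2
R_next = 8 + 2 = 10

10


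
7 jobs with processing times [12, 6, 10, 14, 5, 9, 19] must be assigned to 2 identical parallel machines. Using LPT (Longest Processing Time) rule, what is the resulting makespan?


Sort jobs in decreasing order (LPT): [19, 14, 12, 10, 9, 6, 5]
Assign each job to the least loaded machine:
  Machine 1: jobs [19, 10, 6, 5], load = 40
  Machine 2: jobs [14, 12, 9], load = 35
Makespan = max load = 40

40


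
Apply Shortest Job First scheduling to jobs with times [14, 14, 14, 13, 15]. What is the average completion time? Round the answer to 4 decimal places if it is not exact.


SJF order (ascending): [13, 14, 14, 14, 15]
Completion times:
  Job 1: burst=13, C=13
  Job 2: burst=14, C=27
  Job 3: burst=14, C=41
  Job 4: burst=14, C=55
  Job 5: burst=15, C=70
Average completion = 206/5 = 41.2

41.2


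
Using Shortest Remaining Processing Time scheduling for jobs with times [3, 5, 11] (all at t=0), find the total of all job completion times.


Since all jobs arrive at t=0, SRPT equals SPT ordering.
SPT order: [3, 5, 11]
Completion times:
  Job 1: p=3, C=3
  Job 2: p=5, C=8
  Job 3: p=11, C=19
Total completion time = 3 + 8 + 19 = 30

30


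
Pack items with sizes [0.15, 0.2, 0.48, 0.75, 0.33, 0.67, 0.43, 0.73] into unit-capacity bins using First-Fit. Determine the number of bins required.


Place items sequentially using First-Fit:
  Item 0.15 -> new Bin 1
  Item 0.2 -> Bin 1 (now 0.35)
  Item 0.48 -> Bin 1 (now 0.83)
  Item 0.75 -> new Bin 2
  Item 0.33 -> new Bin 3
  Item 0.67 -> Bin 3 (now 1.0)
  Item 0.43 -> new Bin 4
  Item 0.73 -> new Bin 5
Total bins used = 5

5


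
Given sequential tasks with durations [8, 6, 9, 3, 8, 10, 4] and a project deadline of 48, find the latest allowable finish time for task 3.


LF(activity 3) = deadline - sum of successor durations
Successors: activities 4 through 7 with durations [3, 8, 10, 4]
Sum of successor durations = 25
LF = 48 - 25 = 23

23


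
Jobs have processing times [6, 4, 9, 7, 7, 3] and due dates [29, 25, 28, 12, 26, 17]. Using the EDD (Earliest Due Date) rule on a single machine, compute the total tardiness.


Sort by due date (EDD order): [(7, 12), (3, 17), (4, 25), (7, 26), (9, 28), (6, 29)]
Compute completion times and tardiness:
  Job 1: p=7, d=12, C=7, tardiness=max(0,7-12)=0
  Job 2: p=3, d=17, C=10, tardiness=max(0,10-17)=0
  Job 3: p=4, d=25, C=14, tardiness=max(0,14-25)=0
  Job 4: p=7, d=26, C=21, tardiness=max(0,21-26)=0
  Job 5: p=9, d=28, C=30, tardiness=max(0,30-28)=2
  Job 6: p=6, d=29, C=36, tardiness=max(0,36-29)=7
Total tardiness = 9

9


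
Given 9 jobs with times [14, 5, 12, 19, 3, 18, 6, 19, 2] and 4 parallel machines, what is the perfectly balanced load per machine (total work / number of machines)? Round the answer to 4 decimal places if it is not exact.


Total processing time = 14 + 5 + 12 + 19 + 3 + 18 + 6 + 19 + 2 = 98
Number of machines = 4
Ideal balanced load = 98 / 4 = 24.5

24.5


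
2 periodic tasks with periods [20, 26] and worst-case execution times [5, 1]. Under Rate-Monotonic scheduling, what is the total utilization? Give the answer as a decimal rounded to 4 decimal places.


Compute individual utilizations (exact fractions):
  Task 1: C/T = 5/20 = 1/4 (approx. 0.25)
  Task 2: C/T = 1/26 (approx. 0.0385)
Total utilization U = 1/4 + 1/26 = 15/52
Rounded to 4 decimal places: U = 0.2885
RM (Liu & Layland) bound for 2 tasks = 0.828427; compare with U = 15/52 (approx. 0.288462)
U <= bound, so schedulable by RM sufficient condition.

0.2885


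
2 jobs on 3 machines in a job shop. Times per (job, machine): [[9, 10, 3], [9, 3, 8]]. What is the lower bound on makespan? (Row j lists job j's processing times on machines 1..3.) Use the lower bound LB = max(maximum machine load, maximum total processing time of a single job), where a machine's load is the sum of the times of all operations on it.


Machine loads:
  Machine 1: 9 + 9 = 18
  Machine 2: 10 + 3 = 13
  Machine 3: 3 + 8 = 11
Max machine load = 18
Job totals:
  Job 1: 22
  Job 2: 20
Max job total = 22
Lower bound = max(18, 22) = 22

22


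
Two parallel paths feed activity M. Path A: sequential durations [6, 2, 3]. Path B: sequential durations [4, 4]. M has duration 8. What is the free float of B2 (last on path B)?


ES(B2) = sum of predecessors on chain B = 4
EF(B2) = ES + duration = 4 + 4 = 8
Successor of B2 is M. ES(M) = max(sum(A), sum(B)) = max(11, 8) = 11
Free float = ES(successor) - EF(current) = 11 - 8 = 3

3


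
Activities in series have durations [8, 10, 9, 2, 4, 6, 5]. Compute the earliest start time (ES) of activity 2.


Activity 2 starts after activities 1 through 1 complete.
Predecessor durations: [8]
ES = 8 = 8

8


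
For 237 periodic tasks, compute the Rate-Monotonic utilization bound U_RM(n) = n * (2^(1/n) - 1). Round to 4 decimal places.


Compute 2^(1/237) = 1.0029289527
Subtract 1: 1.0029289527 - 1 = 0.0029289527
Multiply by n: 237 * 0.0029289527 = 0.6941617899
Round to 4 dp: 0.6942

0.6942


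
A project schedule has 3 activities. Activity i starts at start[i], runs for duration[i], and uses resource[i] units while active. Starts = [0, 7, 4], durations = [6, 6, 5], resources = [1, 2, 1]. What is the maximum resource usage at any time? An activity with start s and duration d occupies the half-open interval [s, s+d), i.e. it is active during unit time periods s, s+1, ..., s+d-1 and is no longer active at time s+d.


Each activity i is active on [start_i, start_i + duration_i).
Compute total resource usage per time slot:
  t=0: active resources = [1], total = 1
  t=1: active resources = [1], total = 1
  t=2: active resources = [1], total = 1
  t=3: active resources = [1], total = 1
  t=4: active resources = [1, 1], total = 2
  t=5: active resources = [1, 1], total = 2
  t=6: active resources = [1], total = 1
  t=7: active resources = [2, 1], total = 3
  t=8: active resources = [2, 1], total = 3
  t=9: active resources = [2], total = 2
  t=10: active resources = [2], total = 2
  t=11: active resources = [2], total = 2
  t=12: active resources = [2], total = 2
Peak resource demand = 3

3


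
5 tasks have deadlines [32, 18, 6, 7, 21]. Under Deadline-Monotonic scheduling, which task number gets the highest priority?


Sort tasks by relative deadline (ascending):
  Task 3: deadline = 6
  Task 4: deadline = 7
  Task 2: deadline = 18
  Task 5: deadline = 21
  Task 1: deadline = 32
Priority order (highest first): [3, 4, 2, 5, 1]
Highest priority task = 3

3


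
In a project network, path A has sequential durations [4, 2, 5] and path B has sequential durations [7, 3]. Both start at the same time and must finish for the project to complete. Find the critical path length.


Path A total = 4 + 2 + 5 = 11
Path B total = 7 + 3 = 10
Critical path = longest path = max(11, 10) = 11

11


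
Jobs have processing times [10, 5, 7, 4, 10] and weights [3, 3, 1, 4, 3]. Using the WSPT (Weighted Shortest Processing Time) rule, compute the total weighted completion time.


Compute p/w ratios and sort ascending (WSPT): [(4, 4), (5, 3), (10, 3), (10, 3), (7, 1)]
Compute weighted completion times:
  Job (p=4,w=4): C=4, w*C=4*4=16
  Job (p=5,w=3): C=9, w*C=3*9=27
  Job (p=10,w=3): C=19, w*C=3*19=57
  Job (p=10,w=3): C=29, w*C=3*29=87
  Job (p=7,w=1): C=36, w*C=1*36=36
Total weighted completion time = 223

223


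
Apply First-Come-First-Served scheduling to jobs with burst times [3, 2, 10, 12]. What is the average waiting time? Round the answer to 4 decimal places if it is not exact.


FCFS order (as given): [3, 2, 10, 12]
Waiting times:
  Job 1: wait = 0
  Job 2: wait = 3
  Job 3: wait = 5
  Job 4: wait = 15
Sum of waiting times = 23
Average waiting time = 23/4 = 5.75

5.75


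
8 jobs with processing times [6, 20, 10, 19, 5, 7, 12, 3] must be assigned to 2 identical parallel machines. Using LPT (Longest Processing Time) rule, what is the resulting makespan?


Sort jobs in decreasing order (LPT): [20, 19, 12, 10, 7, 6, 5, 3]
Assign each job to the least loaded machine:
  Machine 1: jobs [20, 10, 7, 5], load = 42
  Machine 2: jobs [19, 12, 6, 3], load = 40
Makespan = max load = 42

42


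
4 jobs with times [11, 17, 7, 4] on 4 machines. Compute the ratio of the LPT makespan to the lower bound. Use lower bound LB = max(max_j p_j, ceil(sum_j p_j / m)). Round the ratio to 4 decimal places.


LPT order: [17, 11, 7, 4]
Machine loads after assignment: [17, 11, 7, 4]
LPT makespan = 17
Lower bound = max(max_job, ceil(total/4)) = max(17, 10) = 17
Ratio = 17 / 17 = 1.0

1.0


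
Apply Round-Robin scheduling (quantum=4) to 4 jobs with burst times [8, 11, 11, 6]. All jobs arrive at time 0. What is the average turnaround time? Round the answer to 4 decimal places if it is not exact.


Time quantum = 4
Execution trace:
  J1 runs 4 units, time = 4
  J2 runs 4 units, time = 8
  J3 runs 4 units, time = 12
  J4 runs 4 units, time = 16
  J1 runs 4 units, time = 20
  J2 runs 4 units, time = 24
  J3 runs 4 units, time = 28
  J4 runs 2 units, time = 30
  J2 runs 3 units, time = 33
  J3 runs 3 units, time = 36
Finish times: [20, 33, 36, 30]
Average turnaround = 119/4 = 29.75

29.75


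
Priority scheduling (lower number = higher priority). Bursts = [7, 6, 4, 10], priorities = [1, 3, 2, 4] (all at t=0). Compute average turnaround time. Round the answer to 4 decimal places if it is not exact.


Sort by priority (ascending = highest first):
Order: [(1, 7), (2, 4), (3, 6), (4, 10)]
Completion times:
  Priority 1, burst=7, C=7
  Priority 2, burst=4, C=11
  Priority 3, burst=6, C=17
  Priority 4, burst=10, C=27
Average turnaround = 62/4 = 15.5

15.5


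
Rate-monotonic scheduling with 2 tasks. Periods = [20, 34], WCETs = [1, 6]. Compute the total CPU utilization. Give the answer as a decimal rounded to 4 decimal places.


Compute individual utilizations (exact fractions):
  Task 1: C/T = 1/20 (approx. 0.05)
  Task 2: C/T = 6/34 = 3/17 (approx. 0.1765)
Total utilization U = 1/20 + 3/17 = 77/340
Rounded to 4 decimal places: U = 0.2265
RM (Liu & Layland) bound for 2 tasks = 0.828427; compare with U = 77/340 (approx. 0.226471)
U <= bound, so schedulable by RM sufficient condition.

0.2265


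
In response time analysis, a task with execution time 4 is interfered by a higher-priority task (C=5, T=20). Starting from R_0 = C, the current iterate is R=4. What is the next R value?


R_next = C + ceil(R_prev / T_hp) * C_hp
ceil(4 / 20) = ceil(0.2) = 1
Interference = 1 * 5 = 5
R_next = 4 + 5 = 9

9


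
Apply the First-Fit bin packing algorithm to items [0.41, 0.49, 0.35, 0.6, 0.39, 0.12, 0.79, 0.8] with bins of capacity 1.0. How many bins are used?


Place items sequentially using First-Fit:
  Item 0.41 -> new Bin 1
  Item 0.49 -> Bin 1 (now 0.9)
  Item 0.35 -> new Bin 2
  Item 0.6 -> Bin 2 (now 0.95)
  Item 0.39 -> new Bin 3
  Item 0.12 -> Bin 3 (now 0.51)
  Item 0.79 -> new Bin 4
  Item 0.8 -> new Bin 5
Total bins used = 5

5


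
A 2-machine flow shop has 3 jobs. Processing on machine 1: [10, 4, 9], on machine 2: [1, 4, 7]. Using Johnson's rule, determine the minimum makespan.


Apply Johnson's rule:
  Group 1 (a <= b): [(2, 4, 4)]
  Group 2 (a > b): [(3, 9, 7), (1, 10, 1)]
Optimal job order: [2, 3, 1]
Schedule:
  Job 2: M1 done at 4, M2 done at 8
  Job 3: M1 done at 13, M2 done at 20
  Job 1: M1 done at 23, M2 done at 24
Makespan = 24

24


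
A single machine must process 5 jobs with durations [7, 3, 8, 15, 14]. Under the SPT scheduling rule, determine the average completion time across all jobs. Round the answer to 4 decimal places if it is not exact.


Sort jobs by processing time (SPT order): [3, 7, 8, 14, 15]
Compute completion times sequentially:
  Job 1: processing = 3, completes at 3
  Job 2: processing = 7, completes at 10
  Job 3: processing = 8, completes at 18
  Job 4: processing = 14, completes at 32
  Job 5: processing = 15, completes at 47
Sum of completion times = 110
Average completion time = 110/5 = 22.0

22.0


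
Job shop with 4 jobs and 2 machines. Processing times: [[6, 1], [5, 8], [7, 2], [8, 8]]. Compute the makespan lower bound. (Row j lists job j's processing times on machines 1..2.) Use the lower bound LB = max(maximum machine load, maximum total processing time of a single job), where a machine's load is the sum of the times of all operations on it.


Machine loads:
  Machine 1: 6 + 5 + 7 + 8 = 26
  Machine 2: 1 + 8 + 2 + 8 = 19
Max machine load = 26
Job totals:
  Job 1: 7
  Job 2: 13
  Job 3: 9
  Job 4: 16
Max job total = 16
Lower bound = max(26, 16) = 26

26


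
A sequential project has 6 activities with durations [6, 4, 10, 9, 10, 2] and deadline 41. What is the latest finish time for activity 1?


LF(activity 1) = deadline - sum of successor durations
Successors: activities 2 through 6 with durations [4, 10, 9, 10, 2]
Sum of successor durations = 35
LF = 41 - 35 = 6

6


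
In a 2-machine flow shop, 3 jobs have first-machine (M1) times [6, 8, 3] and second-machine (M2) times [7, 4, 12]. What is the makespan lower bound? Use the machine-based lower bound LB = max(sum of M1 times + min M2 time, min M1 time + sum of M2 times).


LB1 = sum(M1 times) + min(M2 times) = 17 + 4 = 21
LB2 = min(M1 times) + sum(M2 times) = 3 + 23 = 26
Lower bound = max(LB1, LB2) = max(21, 26) = 26

26


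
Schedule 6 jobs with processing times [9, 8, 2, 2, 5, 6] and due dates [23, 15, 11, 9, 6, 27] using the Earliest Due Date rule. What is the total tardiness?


Sort by due date (EDD order): [(5, 6), (2, 9), (2, 11), (8, 15), (9, 23), (6, 27)]
Compute completion times and tardiness:
  Job 1: p=5, d=6, C=5, tardiness=max(0,5-6)=0
  Job 2: p=2, d=9, C=7, tardiness=max(0,7-9)=0
  Job 3: p=2, d=11, C=9, tardiness=max(0,9-11)=0
  Job 4: p=8, d=15, C=17, tardiness=max(0,17-15)=2
  Job 5: p=9, d=23, C=26, tardiness=max(0,26-23)=3
  Job 6: p=6, d=27, C=32, tardiness=max(0,32-27)=5
Total tardiness = 10

10


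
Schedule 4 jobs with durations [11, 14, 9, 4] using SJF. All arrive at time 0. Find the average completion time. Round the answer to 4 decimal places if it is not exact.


SJF order (ascending): [4, 9, 11, 14]
Completion times:
  Job 1: burst=4, C=4
  Job 2: burst=9, C=13
  Job 3: burst=11, C=24
  Job 4: burst=14, C=38
Average completion = 79/4 = 19.75

19.75


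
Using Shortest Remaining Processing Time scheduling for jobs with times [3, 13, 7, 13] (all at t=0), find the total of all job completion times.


Since all jobs arrive at t=0, SRPT equals SPT ordering.
SPT order: [3, 7, 13, 13]
Completion times:
  Job 1: p=3, C=3
  Job 2: p=7, C=10
  Job 3: p=13, C=23
  Job 4: p=13, C=36
Total completion time = 3 + 10 + 23 + 36 = 72

72


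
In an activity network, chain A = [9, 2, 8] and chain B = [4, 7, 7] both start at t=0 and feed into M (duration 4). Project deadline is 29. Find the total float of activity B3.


Forward pass: ES(B3) = sum of predecessors on chain B = 11
EF = ES + duration = 11 + 7 = 18
Backward pass: LF(M) = deadline = 29; LS(M) = 29 - 4 = 25
LF(B3) = LS(M) - sum(successors on chain B) = 25 - 0 = 25
LS = LF - duration = 25 - 7 = 18
Total float = LS - ES = 18 - 11 = 7

7


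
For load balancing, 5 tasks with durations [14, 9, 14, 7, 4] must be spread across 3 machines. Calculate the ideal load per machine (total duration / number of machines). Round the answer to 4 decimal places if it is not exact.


Total processing time = 14 + 9 + 14 + 7 + 4 = 48
Number of machines = 3
Ideal balanced load = 48 / 3 = 16.0

16.0


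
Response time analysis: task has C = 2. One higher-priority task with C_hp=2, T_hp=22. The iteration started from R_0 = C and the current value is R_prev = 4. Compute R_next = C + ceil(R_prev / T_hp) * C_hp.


R_next = C + ceil(R_prev / T_hp) * C_hp
ceil(4 / 22) = ceil(0.1818) = 1
Interference = 1 * 2 = 2
R_next = 2 + 2 = 4
R_next = R_prev, so the iteration has converged (response time = 4).

4


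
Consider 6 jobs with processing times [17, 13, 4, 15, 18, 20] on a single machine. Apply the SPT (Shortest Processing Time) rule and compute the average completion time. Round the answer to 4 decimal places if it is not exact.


Sort jobs by processing time (SPT order): [4, 13, 15, 17, 18, 20]
Compute completion times sequentially:
  Job 1: processing = 4, completes at 4
  Job 2: processing = 13, completes at 17
  Job 3: processing = 15, completes at 32
  Job 4: processing = 17, completes at 49
  Job 5: processing = 18, completes at 67
  Job 6: processing = 20, completes at 87
Sum of completion times = 256
Average completion time = 256/6 = 42.6667

42.6667


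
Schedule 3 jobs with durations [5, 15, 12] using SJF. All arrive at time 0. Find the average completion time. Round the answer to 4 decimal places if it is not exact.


SJF order (ascending): [5, 12, 15]
Completion times:
  Job 1: burst=5, C=5
  Job 2: burst=12, C=17
  Job 3: burst=15, C=32
Average completion = 54/3 = 18.0

18.0


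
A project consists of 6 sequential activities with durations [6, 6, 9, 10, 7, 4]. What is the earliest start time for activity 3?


Activity 3 starts after activities 1 through 2 complete.
Predecessor durations: [6, 6]
ES = 6 + 6 = 12

12


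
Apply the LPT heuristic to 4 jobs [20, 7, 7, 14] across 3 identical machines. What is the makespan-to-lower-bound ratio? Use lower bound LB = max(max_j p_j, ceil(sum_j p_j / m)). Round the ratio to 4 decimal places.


LPT order: [20, 14, 7, 7]
Machine loads after assignment: [20, 14, 14]
LPT makespan = 20
Lower bound = max(max_job, ceil(total/3)) = max(20, 16) = 20
Ratio = 20 / 20 = 1.0

1.0


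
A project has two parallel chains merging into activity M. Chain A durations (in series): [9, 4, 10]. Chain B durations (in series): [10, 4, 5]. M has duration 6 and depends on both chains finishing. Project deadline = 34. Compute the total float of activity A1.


Forward pass: ES(A1) = sum of predecessors on chain A = 0
EF = ES + duration = 0 + 9 = 9
Backward pass: LF(M) = deadline = 34; LS(M) = 34 - 6 = 28
LF(A1) = LS(M) - sum(successors on chain A) = 28 - 14 = 14
LS = LF - duration = 14 - 9 = 5
Total float = LS - ES = 5 - 0 = 5

5


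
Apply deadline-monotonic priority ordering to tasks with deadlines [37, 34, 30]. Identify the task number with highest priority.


Sort tasks by relative deadline (ascending):
  Task 3: deadline = 30
  Task 2: deadline = 34
  Task 1: deadline = 37
Priority order (highest first): [3, 2, 1]
Highest priority task = 3

3


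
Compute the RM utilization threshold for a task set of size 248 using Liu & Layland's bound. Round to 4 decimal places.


Compute 2^(1/248) = 1.0027988578
Subtract 1: 1.0027988578 - 1 = 0.0027988578
Multiply by n: 248 * 0.0027988578 = 0.6941167344
Round to 4 dp: 0.6941

0.6941


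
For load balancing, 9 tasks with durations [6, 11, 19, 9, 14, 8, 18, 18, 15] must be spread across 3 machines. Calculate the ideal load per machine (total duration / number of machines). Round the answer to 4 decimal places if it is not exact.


Total processing time = 6 + 11 + 19 + 9 + 14 + 8 + 18 + 18 + 15 = 118
Number of machines = 3
Ideal balanced load = 118 / 3 = 39.3333

39.3333


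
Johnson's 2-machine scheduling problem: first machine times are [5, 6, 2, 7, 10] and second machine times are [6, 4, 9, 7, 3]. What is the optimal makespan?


Apply Johnson's rule:
  Group 1 (a <= b): [(3, 2, 9), (1, 5, 6), (4, 7, 7)]
  Group 2 (a > b): [(2, 6, 4), (5, 10, 3)]
Optimal job order: [3, 1, 4, 2, 5]
Schedule:
  Job 3: M1 done at 2, M2 done at 11
  Job 1: M1 done at 7, M2 done at 17
  Job 4: M1 done at 14, M2 done at 24
  Job 2: M1 done at 20, M2 done at 28
  Job 5: M1 done at 30, M2 done at 33
Makespan = 33

33


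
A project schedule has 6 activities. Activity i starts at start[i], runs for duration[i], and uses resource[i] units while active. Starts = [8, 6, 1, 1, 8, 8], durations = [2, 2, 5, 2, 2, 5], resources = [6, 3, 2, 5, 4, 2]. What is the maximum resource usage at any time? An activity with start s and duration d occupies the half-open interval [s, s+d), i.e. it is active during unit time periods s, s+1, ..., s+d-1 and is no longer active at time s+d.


Each activity i is active on [start_i, start_i + duration_i).
Compute total resource usage per time slot:
  t=0: active resources = [], total = 0
  t=1: active resources = [2, 5], total = 7
  t=2: active resources = [2, 5], total = 7
  t=3: active resources = [2], total = 2
  t=4: active resources = [2], total = 2
  t=5: active resources = [2], total = 2
  t=6: active resources = [3], total = 3
  t=7: active resources = [3], total = 3
  t=8: active resources = [6, 4, 2], total = 12
  t=9: active resources = [6, 4, 2], total = 12
  t=10: active resources = [2], total = 2
  t=11: active resources = [2], total = 2
  t=12: active resources = [2], total = 2
Peak resource demand = 12

12
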